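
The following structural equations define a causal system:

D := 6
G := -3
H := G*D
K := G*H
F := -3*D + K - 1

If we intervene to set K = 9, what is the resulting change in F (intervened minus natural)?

Intervening sets K = 9 and removes its equation (K := G*H).
F = -3*D + K - 1  [with D=6, K=9]  = -10
Without intervention: H = G*D  [with G=-3, D=6]  = -18; K = G*H  [with G=-3, H=-18]  = 54; F = -3*D + K - 1  [with D=6, K=54]  = 35.
Change = -10 − 35 = -45.

-45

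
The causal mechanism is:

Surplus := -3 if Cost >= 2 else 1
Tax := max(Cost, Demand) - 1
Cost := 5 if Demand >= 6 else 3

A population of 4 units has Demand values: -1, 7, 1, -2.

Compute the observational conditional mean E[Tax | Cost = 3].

Observing Cost=3 restricts to units where Cost's equation naturally yields 3: Demand ∈ {-1, 1, -2}. In that subpopulation Tax = 2, 2, 2, mean 2.

2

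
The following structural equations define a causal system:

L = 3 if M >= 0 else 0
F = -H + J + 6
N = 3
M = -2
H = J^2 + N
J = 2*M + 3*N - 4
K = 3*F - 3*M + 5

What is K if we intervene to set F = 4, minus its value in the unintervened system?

3

Intervening sets F = 4 and removes its equation (F = -H + J + 6).
K = 3*F - 3*M + 5  [with F=4, M=-2]  = 23
Without intervention: J = 2*M + 3*N - 4  [with M=-2, N=3]  = 1; H = J^2 + N  [with J=1, N=3]  = 4; F = -H + J + 6  [with H=4, J=1]  = 3; K = 3*F - 3*M + 5  [with F=3, M=-2]  = 20.
Change = 23 − 20 = 3.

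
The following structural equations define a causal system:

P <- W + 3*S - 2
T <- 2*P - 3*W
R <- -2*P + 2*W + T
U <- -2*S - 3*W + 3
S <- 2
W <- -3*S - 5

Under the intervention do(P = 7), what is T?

47

do(P=7) replaces the equation P <- W + 3*S - 2 with the constant P = 7.
W = -3*S - 5  [with S=2]  = -11
T = 2*P - 3*W  [with P=7, W=-11]  = 47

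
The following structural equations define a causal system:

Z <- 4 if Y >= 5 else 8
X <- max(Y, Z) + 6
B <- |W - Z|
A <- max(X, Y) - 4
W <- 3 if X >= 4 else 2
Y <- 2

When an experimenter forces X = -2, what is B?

6

do(X=-2) replaces the equation X <- max(Y, Z) + 6 with the constant X = -2.
Z = 4 if Y >= 5 else 8  [with Y=2]  = 8
W = 3 if X >= 4 else 2  [with X=-2]  = 2
B = |W - Z|  [with W=2, Z=8]  = 6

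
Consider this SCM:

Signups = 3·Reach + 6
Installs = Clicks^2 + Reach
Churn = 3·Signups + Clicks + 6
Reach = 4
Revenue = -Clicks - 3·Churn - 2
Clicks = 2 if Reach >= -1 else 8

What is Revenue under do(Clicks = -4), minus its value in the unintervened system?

Under do(Clicks=-4), the mechanism Clicks = 2 if Reach >= -1 else 8 is discarded; Clicks is fixed at -4.
Signups = 3·Reach + 6  [with Reach=4]  = 18
Churn = 3·Signups + Clicks + 6  [with Signups=18, Clicks=-4]  = 56
Revenue = -Clicks - 3·Churn - 2  [with Clicks=-4, Churn=56]  = -166
Without intervention: Clicks = 2 if Reach >= -1 else 8  [with Reach=4]  = 2; Signups = 3·Reach + 6  [with Reach=4]  = 18; Churn = 3·Signups + Clicks + 6  [with Signups=18, Clicks=2]  = 62; Revenue = -Clicks - 3·Churn - 2  [with Clicks=2, Churn=62]  = -190.
Change = -166 − (-190) = 24.

24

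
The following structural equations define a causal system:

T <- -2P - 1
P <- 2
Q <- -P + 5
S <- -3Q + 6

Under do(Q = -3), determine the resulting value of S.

Under do(Q=-3), the mechanism Q <- -P + 5 is discarded; Q is fixed at -3.
S = -3Q + 6  [with Q=-3]  = 15

15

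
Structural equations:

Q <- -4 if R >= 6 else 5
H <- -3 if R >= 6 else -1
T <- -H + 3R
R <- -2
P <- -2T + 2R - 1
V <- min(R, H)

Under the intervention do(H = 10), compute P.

The intervention breaks the incoming arrows to H: H <- -3 if R >= 6 else -1 no longer applies, and H = 10.
T = -H + 3R  [with H=10, R=-2]  = -16
P = -2T + 2R - 1  [with T=-16, R=-2]  = 27

27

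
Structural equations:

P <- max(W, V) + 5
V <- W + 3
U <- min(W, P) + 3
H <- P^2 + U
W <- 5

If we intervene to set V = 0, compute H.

do(V=0) replaces the equation V <- W + 3 with the constant V = 0.
P = max(W, V) + 5  [with W=5, V=0]  = 10
U = min(W, P) + 3  [with W=5, P=10]  = 8
H = P^2 + U  [with P=10, U=8]  = 108

108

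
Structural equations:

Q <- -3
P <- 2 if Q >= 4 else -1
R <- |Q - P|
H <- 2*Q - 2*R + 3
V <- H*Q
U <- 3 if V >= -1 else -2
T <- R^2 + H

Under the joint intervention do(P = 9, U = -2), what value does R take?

12

The joint intervention fixes P = 9, U = -2, removing each variable's own equation.
R = |Q - P|  [with Q=-3, P=9]  = 12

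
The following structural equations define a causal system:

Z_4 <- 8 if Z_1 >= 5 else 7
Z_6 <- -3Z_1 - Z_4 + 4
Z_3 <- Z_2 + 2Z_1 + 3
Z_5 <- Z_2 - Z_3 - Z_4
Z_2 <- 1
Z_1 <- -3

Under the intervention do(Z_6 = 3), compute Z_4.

do(Z_6=3) replaces the equation Z_6 <- -3Z_1 - Z_4 + 4 with the constant Z_6 = 3.
No directed path runs from Z_6 to Z_4, so Z_4 keeps its natural value.
Z_4 = 8 if Z_1 >= 5 else 7  [with Z_1=-3]  = 7

7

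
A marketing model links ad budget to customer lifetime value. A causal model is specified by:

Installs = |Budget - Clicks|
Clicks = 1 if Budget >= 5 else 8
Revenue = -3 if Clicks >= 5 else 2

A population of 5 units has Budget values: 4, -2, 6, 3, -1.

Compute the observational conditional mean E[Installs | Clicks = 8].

E[Installs|Clicks=8] averages over only the 4 units with Clicks=8 (Budget = 4, -2, 3, -1): Installs = 4, 10, 5, 9, mean 7.

7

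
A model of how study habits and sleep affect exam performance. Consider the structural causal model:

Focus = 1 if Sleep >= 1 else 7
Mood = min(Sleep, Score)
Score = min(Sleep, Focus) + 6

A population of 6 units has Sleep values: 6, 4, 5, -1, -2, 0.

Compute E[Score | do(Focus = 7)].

Under do(Focus=7), Focus's equation is replaced by Focus=7 for every unit. Per-unit Score: 12, 10, 11, 5, 4, 6. Mean = 8.

8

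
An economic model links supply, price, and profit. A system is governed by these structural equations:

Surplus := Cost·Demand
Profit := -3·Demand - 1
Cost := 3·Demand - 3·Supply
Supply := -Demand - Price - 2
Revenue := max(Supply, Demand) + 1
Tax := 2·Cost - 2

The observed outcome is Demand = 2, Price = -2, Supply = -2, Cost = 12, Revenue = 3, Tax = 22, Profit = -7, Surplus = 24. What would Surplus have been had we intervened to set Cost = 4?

8

do(Cost=4) replaces the equation Cost := 3·Demand - 3·Supply with the constant Cost = 4.
Surplus = Cost·Demand  [with Cost=4, Demand=2]  = 8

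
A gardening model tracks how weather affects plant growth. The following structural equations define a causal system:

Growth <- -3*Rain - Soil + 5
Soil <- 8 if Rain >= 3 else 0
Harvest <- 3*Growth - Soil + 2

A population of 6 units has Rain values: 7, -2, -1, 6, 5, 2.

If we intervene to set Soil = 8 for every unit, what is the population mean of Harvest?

-40.5

Under do(Soil=8), Soil's equation is replaced by Soil=8 for every unit. Per-unit Harvest: -78, 3, -6, -69, -60, -33. Mean = -40.5.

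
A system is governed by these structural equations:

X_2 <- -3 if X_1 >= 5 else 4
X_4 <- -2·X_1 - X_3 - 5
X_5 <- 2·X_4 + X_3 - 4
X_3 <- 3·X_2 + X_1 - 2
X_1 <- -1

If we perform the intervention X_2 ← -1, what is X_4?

Under do(X_2=-1), the mechanism X_2 <- -3 if X_1 >= 5 else 4 is discarded; X_2 is fixed at -1.
X_3 = 3·X_2 + X_1 - 2  [with X_2=-1, X_1=-1]  = -6
X_4 = -2·X_1 - X_3 - 5  [with X_1=-1, X_3=-6]  = 3

3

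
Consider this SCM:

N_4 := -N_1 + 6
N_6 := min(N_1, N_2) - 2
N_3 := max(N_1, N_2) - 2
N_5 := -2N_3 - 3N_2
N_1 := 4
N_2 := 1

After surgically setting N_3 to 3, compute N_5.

-9

do(N_3=3) replaces the equation N_3 := max(N_1, N_2) - 2 with the constant N_3 = 3.
N_5 = -2N_3 - 3N_2  [with N_3=3, N_2=1]  = -9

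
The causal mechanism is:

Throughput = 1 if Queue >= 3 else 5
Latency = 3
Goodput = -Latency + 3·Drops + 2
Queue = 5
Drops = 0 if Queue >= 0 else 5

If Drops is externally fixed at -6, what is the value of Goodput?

-19

do(Drops=-6) replaces the equation Drops = 0 if Queue >= 0 else 5 with the constant Drops = -6.
Goodput = -Latency + 3·Drops + 2  [with Latency=3, Drops=-6]  = -19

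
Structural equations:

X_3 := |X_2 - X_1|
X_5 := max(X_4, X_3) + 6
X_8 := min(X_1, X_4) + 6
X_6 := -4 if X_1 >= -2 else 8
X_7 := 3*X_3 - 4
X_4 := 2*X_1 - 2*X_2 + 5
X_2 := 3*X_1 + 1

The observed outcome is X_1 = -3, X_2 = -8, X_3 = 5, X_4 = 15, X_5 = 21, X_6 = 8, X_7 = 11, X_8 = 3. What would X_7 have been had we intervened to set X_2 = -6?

Under do(X_2=-6), the mechanism X_2 := 3*X_1 + 1 is discarded; X_2 is fixed at -6.
X_3 = |X_2 - X_1|  [with X_2=-6, X_1=-3]  = 3
X_7 = 3*X_3 - 4  [with X_3=3]  = 5

5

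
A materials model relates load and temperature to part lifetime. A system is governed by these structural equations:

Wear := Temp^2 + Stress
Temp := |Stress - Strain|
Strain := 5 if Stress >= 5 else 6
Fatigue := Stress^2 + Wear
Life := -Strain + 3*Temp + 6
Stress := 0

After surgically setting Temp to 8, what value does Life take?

The intervention breaks the incoming arrows to Temp: Temp := |Stress - Strain| no longer applies, and Temp = 8.
Strain = 5 if Stress >= 5 else 6  [with Stress=0]  = 6
Life = -Strain + 3*Temp + 6  [with Strain=6, Temp=8]  = 24

24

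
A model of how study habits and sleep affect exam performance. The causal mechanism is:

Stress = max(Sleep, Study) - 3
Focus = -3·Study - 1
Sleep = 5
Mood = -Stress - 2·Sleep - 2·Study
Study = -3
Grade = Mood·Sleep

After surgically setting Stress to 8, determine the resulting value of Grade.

-60

The intervention breaks the incoming arrows to Stress: Stress = max(Sleep, Study) - 3 no longer applies, and Stress = 8.
Mood = -Stress - 2·Sleep - 2·Study  [with Stress=8, Sleep=5, Study=-3]  = -12
Grade = Mood·Sleep  [with Mood=-12, Sleep=5]  = -60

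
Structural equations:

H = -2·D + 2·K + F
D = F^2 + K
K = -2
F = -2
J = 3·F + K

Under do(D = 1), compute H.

-8

Intervening sets D = 1 and removes its equation (D = F^2 + K).
H = -2·D + 2·K + F  [with D=1, K=-2, F=-2]  = -8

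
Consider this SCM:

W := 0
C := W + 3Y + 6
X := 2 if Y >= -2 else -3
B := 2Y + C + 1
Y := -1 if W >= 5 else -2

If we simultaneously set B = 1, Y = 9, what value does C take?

33

Setting B = 1, Y = 9 by intervention discards those variables' equations.
C = W + 3Y + 6  [with W=0, Y=9]  = 33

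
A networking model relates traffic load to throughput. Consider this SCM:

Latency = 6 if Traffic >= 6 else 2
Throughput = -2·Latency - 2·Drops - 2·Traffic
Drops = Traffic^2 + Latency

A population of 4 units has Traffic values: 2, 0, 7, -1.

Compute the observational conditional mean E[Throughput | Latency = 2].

Observing Latency=2 restricts to units where Latency's equation naturally yields 2: Traffic ∈ {2, 0, -1}. In that subpopulation Throughput = -20, -8, -8, mean -12.

-12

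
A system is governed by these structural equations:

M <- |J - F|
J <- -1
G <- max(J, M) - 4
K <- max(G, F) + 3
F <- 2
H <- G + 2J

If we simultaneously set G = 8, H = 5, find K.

11

Setting G = 8, H = 5 by intervention discards those variables' equations.
K = max(G, F) + 3  [with G=8, F=2]  = 11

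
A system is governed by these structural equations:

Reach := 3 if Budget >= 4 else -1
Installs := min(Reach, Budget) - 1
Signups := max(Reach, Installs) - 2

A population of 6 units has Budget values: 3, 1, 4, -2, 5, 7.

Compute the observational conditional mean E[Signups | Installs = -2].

Conditioning on Installs=-2 selects the 2 unit(s) with Budget ∈ {3, 1}. Their Signups values: -3, -3. Mean = -3.

-3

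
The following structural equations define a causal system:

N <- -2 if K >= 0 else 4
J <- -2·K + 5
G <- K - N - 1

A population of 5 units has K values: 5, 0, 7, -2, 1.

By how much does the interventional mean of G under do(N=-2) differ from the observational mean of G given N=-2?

Under do(N=-2), N's equation is replaced by N=-2 for every unit. Per-unit G: 6, 1, 8, -1, 2. Mean = 3.2.
Observing N=-2 restricts to units where N's equation naturally yields -2: K ∈ {5, 0, 7, 1}. In that subpopulation G = 6, 1, 8, 2, mean 4.25.
Difference = 3.2 − 4.25 = -1.05.

-1.05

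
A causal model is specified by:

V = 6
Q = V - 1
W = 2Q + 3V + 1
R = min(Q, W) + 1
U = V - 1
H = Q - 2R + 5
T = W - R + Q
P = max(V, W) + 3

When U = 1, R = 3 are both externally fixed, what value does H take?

Setting U = 1, R = 3 by intervention discards those variables' equations.
Q = V - 1  [with V=6]  = 5
H = Q - 2R + 5  [with Q=5, R=3]  = 4

4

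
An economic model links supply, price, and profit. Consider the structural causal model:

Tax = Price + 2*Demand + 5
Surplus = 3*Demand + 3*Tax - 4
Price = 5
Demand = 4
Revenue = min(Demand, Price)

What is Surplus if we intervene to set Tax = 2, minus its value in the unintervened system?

-48

Intervening sets Tax = 2 and removes its equation (Tax = Price + 2*Demand + 5).
Surplus = 3*Demand + 3*Tax - 4  [with Demand=4, Tax=2]  = 14
Without intervention: Tax = Price + 2*Demand + 5  [with Price=5, Demand=4]  = 18; Surplus = 3*Demand + 3*Tax - 4  [with Demand=4, Tax=18]  = 62.
Change = 14 − 62 = -48.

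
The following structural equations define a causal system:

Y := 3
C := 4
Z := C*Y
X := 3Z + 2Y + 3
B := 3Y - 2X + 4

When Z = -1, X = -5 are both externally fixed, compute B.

23

Setting Z = -1, X = -5 by intervention discards those variables' equations.
B = 3Y - 2X + 4  [with Y=3, X=-5]  = 23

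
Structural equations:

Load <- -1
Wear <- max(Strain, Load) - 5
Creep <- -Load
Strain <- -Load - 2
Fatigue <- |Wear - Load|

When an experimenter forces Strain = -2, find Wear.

Under do(Strain=-2), the mechanism Strain <- -Load - 2 is discarded; Strain is fixed at -2.
Wear = max(Strain, Load) - 5  [with Strain=-2, Load=-1]  = -6

-6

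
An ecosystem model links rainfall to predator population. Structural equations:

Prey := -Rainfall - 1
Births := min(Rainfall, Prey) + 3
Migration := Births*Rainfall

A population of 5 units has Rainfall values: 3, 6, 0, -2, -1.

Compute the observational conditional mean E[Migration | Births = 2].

Conditioning on Births=2 selects the 2 unit(s) with Rainfall ∈ {0, -1}. Their Migration values: 0, -2. Mean = -1.

-1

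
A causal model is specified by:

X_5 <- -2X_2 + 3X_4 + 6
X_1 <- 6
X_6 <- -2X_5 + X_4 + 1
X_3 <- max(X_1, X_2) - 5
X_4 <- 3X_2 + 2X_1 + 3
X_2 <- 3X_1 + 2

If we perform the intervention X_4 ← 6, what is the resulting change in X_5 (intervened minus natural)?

Intervening sets X_4 = 6 and removes its equation (X_4 <- 3X_2 + 2X_1 + 3).
X_2 = 3X_1 + 2  [with X_1=6]  = 20
X_5 = -2X_2 + 3X_4 + 6  [with X_2=20, X_4=6]  = -16
Without intervention: X_2 = 3X_1 + 2  [with X_1=6]  = 20; X_4 = 3X_2 + 2X_1 + 3  [with X_2=20, X_1=6]  = 75; X_5 = -2X_2 + 3X_4 + 6  [with X_2=20, X_4=75]  = 191.
Change = -16 − 191 = -207.

-207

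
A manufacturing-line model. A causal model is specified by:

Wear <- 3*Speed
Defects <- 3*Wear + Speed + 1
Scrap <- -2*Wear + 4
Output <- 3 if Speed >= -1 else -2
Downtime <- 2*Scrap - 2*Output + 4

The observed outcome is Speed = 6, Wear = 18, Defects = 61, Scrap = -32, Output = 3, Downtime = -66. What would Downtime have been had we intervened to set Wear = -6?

30

Under do(Wear=-6), the mechanism Wear <- 3*Speed is discarded; Wear is fixed at -6.
Scrap = -2*Wear + 4  [with Wear=-6]  = 16
Output = 3 if Speed >= -1 else -2  [with Speed=6]  = 3
Downtime = 2*Scrap - 2*Output + 4  [with Scrap=16, Output=3]  = 30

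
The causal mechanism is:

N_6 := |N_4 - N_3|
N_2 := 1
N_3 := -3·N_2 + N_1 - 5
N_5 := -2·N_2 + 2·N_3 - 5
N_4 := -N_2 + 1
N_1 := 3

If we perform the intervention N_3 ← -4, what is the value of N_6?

4

The intervention breaks the incoming arrows to N_3: N_3 := -3·N_2 + N_1 - 5 no longer applies, and N_3 = -4.
N_4 = -N_2 + 1  [with N_2=1]  = 0
N_6 = |N_4 - N_3|  [with N_4=0, N_3=-4]  = 4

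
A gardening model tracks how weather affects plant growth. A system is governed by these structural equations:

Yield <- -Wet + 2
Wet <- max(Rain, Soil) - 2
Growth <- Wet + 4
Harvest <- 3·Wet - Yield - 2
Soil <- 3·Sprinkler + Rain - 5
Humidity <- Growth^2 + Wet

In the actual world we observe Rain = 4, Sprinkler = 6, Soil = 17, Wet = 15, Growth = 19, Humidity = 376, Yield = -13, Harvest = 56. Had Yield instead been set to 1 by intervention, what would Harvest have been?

42

do(Yield=1) replaces the equation Yield <- -Wet + 2 with the constant Yield = 1.
Soil = 3·Sprinkler + Rain - 5  [with Sprinkler=6, Rain=4]  = 17
Wet = max(Rain, Soil) - 2  [with Rain=4, Soil=17]  = 15
Harvest = 3·Wet - Yield - 2  [with Wet=15, Yield=1]  = 42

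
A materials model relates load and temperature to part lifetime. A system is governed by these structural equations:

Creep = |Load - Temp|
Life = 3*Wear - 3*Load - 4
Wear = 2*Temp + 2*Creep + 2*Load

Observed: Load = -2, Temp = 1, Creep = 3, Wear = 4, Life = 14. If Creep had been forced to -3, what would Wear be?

The intervention breaks the incoming arrows to Creep: Creep = |Load - Temp| no longer applies, and Creep = -3.
Wear = 2*Temp + 2*Creep + 2*Load  [with Temp=1, Creep=-3, Load=-2]  = -8

-8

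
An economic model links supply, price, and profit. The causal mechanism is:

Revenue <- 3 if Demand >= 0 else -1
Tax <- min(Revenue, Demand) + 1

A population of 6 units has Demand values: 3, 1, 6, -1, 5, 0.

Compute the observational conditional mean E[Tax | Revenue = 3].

3

Observing Revenue=3 restricts to units where Revenue's equation naturally yields 3: Demand ∈ {3, 1, 6, 5, 0}. In that subpopulation Tax = 4, 2, 4, 4, 1, mean 3.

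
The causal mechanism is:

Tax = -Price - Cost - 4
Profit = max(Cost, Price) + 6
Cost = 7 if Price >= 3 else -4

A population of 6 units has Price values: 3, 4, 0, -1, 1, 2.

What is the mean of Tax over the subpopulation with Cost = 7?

-14.5

E[Tax|Cost=7] averages over only the 2 units with Cost=7 (Price = 3, 4): Tax = -14, -15, mean -14.5.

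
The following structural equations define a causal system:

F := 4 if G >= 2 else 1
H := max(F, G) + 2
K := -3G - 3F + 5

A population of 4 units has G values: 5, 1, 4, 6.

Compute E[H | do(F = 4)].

6.75

do(F=4) breaks F's dependence on G. With F=4 fixed, H across the units is 7, 6, 6, 8, mean 6.75.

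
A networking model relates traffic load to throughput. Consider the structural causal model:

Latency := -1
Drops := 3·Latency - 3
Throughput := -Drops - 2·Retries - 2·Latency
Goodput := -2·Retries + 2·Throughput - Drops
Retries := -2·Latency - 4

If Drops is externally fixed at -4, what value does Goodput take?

28

do(Drops=-4) replaces the equation Drops := 3·Latency - 3 with the constant Drops = -4.
Retries = -2·Latency - 4  [with Latency=-1]  = -2
Throughput = -Drops - 2·Retries - 2·Latency  [with Drops=-4, Retries=-2, Latency=-1]  = 10
Goodput = -2·Retries + 2·Throughput - Drops  [with Retries=-2, Throughput=10, Drops=-4]  = 28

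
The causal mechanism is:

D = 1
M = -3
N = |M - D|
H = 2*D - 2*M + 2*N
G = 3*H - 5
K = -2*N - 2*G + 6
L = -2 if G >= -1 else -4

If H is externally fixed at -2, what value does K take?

Under do(H=-2), the mechanism H = 2*D - 2*M + 2*N is discarded; H is fixed at -2.
N = |M - D|  [with M=-3, D=1]  = 4
G = 3*H - 5  [with H=-2]  = -11
K = -2*N - 2*G + 6  [with N=4, G=-11]  = 20

20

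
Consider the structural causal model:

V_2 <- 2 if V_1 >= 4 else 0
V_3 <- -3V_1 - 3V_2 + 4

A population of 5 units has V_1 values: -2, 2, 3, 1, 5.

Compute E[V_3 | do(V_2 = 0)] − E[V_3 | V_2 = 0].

do(V_2=0) breaks V_2's dependence on V_1. With V_2=0 fixed, V_3 across the units is 10, -2, -5, 1, -11, mean -1.4.
Observing V_2=0 restricts to units where V_2's equation naturally yields 0: V_1 ∈ {-2, 2, 3, 1}. In that subpopulation V_3 = 10, -2, -5, 1, mean 1.
Difference = -1.4 − 1 = -2.4.

-2.4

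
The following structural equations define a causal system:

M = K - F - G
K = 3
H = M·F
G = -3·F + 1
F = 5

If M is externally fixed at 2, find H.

10

Intervening sets M = 2 and removes its equation (M = K - F - G).
H = M·F  [with M=2, F=5]  = 10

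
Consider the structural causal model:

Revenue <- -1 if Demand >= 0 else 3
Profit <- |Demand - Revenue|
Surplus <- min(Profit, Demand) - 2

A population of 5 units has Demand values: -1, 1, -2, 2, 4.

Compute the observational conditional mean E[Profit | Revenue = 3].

E[Profit|Revenue=3] averages over only the 2 units with Revenue=3 (Demand = -1, -2): Profit = 4, 5, mean 4.5.

4.5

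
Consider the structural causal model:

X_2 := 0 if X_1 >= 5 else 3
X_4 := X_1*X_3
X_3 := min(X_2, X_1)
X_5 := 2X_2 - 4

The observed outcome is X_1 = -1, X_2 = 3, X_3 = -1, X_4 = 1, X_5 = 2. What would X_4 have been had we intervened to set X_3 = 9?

The intervention breaks the incoming arrows to X_3: X_3 := min(X_2, X_1) no longer applies, and X_3 = 9.
X_4 = X_1*X_3  [with X_1=-1, X_3=9]  = -9

-9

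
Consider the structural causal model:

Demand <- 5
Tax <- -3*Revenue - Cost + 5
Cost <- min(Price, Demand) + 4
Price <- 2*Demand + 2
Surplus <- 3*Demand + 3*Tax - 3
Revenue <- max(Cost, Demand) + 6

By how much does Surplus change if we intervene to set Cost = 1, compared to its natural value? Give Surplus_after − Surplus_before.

The intervention breaks the incoming arrows to Cost: Cost <- min(Price, Demand) + 4 no longer applies, and Cost = 1.
Revenue = max(Cost, Demand) + 6  [with Cost=1, Demand=5]  = 11
Tax = -3*Revenue - Cost + 5  [with Revenue=11, Cost=1]  = -29
Surplus = 3*Demand + 3*Tax - 3  [with Demand=5, Tax=-29]  = -75
Without intervention: Price = 2*Demand + 2  [with Demand=5]  = 12; Cost = min(Price, Demand) + 4  [with Price=12, Demand=5]  = 9; Revenue = max(Cost, Demand) + 6  [with Cost=9, Demand=5]  = 15; Tax = -3*Revenue - Cost + 5  [with Revenue=15, Cost=9]  = -49; Surplus = 3*Demand + 3*Tax - 3  [with Demand=5, Tax=-49]  = -135.
Change = -75 − (-135) = 60.

60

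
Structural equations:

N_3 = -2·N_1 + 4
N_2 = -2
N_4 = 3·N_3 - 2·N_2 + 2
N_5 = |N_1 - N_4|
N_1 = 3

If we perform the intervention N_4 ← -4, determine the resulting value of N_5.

Intervening sets N_4 = -4 and removes its equation (N_4 = 3·N_3 - 2·N_2 + 2).
N_5 = |N_1 - N_4|  [with N_1=3, N_4=-4]  = 7

7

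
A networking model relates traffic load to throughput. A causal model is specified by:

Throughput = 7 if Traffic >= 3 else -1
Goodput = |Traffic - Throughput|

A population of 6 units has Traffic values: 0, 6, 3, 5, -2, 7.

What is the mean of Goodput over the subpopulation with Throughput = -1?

1

Conditioning on Throughput=-1 selects the 2 unit(s) with Traffic ∈ {0, -2}. Their Goodput values: 1, 1. Mean = 1.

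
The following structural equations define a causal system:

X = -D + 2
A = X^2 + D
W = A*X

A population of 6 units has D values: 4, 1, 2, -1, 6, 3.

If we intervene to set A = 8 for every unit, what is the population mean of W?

-4

Every unit gets A=8 under the intervention. W values become -16, 8, 0, 24, -32, -8; E[W|do(A=8)] = -4.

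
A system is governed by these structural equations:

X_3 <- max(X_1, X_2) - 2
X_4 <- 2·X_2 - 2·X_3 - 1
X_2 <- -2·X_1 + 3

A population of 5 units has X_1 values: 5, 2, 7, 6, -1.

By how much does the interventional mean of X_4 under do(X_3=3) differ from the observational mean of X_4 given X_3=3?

The intervention sets X_3=3 in all 5 units regardless of X_1. Recomputing X_4 per unit gives -21, -9, -29, -25, 3; average -16.2.
Observing X_3=3 restricts to units where X_3's equation naturally yields 3: X_1 ∈ {5, -1}. In that subpopulation X_4 = -21, 3, mean -9.
Difference = -16.2 − (-9) = -7.2.

-7.2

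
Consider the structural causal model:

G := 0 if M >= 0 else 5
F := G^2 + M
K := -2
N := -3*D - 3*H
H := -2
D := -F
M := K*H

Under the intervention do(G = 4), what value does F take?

Intervening sets G = 4 and removes its equation (G := 0 if M >= 0 else 5).
M = K*H  [with K=-2, H=-2]  = 4
F = G^2 + M  [with G=4, M=4]  = 20

20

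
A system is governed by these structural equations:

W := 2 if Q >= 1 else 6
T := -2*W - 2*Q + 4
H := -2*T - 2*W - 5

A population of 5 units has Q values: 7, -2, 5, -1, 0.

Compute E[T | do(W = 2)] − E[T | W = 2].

8.4

The intervention sets W=2 in all 5 units regardless of Q. Recomputing T per unit gives -14, 4, -10, 2, 0; average -3.6.
Observing W=2 restricts to units where W's equation naturally yields 2: Q ∈ {7, 5}. In that subpopulation T = -14, -10, mean -12.
Difference = -3.6 − (-12) = 8.4.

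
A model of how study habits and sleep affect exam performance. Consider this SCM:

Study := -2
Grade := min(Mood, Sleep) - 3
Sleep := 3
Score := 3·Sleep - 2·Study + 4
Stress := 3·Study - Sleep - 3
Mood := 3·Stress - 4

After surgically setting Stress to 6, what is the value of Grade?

The intervention breaks the incoming arrows to Stress: Stress := 3·Study - Sleep - 3 no longer applies, and Stress = 6.
Mood = 3·Stress - 4  [with Stress=6]  = 14
Grade = min(Mood, Sleep) - 3  [with Mood=14, Sleep=3]  = 0

0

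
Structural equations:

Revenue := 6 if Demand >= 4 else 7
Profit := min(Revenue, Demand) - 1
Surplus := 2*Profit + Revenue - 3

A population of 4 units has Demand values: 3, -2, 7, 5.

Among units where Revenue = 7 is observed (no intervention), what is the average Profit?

Observing Revenue=7 restricts to units where Revenue's equation naturally yields 7: Demand ∈ {3, -2}. In that subpopulation Profit = 2, -3, mean -0.5.

-0.5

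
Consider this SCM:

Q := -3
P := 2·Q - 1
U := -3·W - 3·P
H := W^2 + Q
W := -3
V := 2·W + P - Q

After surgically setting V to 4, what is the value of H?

do(V=4) replaces the equation V := 2·W + P - Q with the constant V = 4.
H is not downstream of the intervention, so its value is determined by the original equations.
H = W^2 + Q  [with W=-3, Q=-3]  = 6

6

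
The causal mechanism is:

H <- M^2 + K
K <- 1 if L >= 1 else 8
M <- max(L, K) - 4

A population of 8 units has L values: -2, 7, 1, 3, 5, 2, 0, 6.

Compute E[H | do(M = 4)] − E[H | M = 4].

Every unit gets M=4 under the intervention. H values become 24, 17, 17, 17, 17, 17, 24, 17; E[H|do(M=4)] = 18.75.
Observing M=4 restricts to units where M's equation naturally yields 4: L ∈ {-2, 0}. In that subpopulation H = 24, 24, mean 24.
Difference = 18.75 − 24 = -5.25.

-5.25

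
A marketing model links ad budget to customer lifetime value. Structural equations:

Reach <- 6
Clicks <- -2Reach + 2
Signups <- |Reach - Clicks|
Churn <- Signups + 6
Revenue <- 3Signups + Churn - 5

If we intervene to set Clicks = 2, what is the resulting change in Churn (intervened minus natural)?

-12

Under do(Clicks=2), the mechanism Clicks <- -2Reach + 2 is discarded; Clicks is fixed at 2.
Signups = |Reach - Clicks|  [with Reach=6, Clicks=2]  = 4
Churn = Signups + 6  [with Signups=4]  = 10
Without intervention: Clicks = -2Reach + 2  [with Reach=6]  = -10; Signups = |Reach - Clicks|  [with Reach=6, Clicks=-10]  = 16; Churn = Signups + 6  [with Signups=16]  = 22.
Change = 10 − 22 = -12.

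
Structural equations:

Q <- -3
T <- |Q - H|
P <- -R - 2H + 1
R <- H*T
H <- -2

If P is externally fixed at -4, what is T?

1

do(P=-4) replaces the equation P <- -R - 2H + 1 with the constant P = -4.
T is not downstream of the intervention, so its value is determined by the original equations.
T = |Q - H|  [with Q=-3, H=-2]  = 1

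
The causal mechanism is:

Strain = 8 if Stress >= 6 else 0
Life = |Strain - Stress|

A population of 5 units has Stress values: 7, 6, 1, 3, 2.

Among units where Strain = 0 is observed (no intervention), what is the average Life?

Observing Strain=0 restricts to units where Strain's equation naturally yields 0: Stress ∈ {1, 3, 2}. In that subpopulation Life = 1, 3, 2, mean 2.

2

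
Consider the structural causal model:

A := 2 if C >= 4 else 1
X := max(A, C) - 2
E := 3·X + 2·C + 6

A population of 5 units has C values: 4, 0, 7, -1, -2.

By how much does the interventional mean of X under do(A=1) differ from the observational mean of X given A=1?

1.8

do(A=1) breaks A's dependence on C. With A=1 fixed, X across the units is 2, -1, 5, -1, -1, mean 0.8.
Observing A=1 restricts to units where A's equation naturally yields 1: C ∈ {0, -1, -2}. In that subpopulation X = -1, -1, -1, mean -1.
Difference = 0.8 − (-1) = 1.8.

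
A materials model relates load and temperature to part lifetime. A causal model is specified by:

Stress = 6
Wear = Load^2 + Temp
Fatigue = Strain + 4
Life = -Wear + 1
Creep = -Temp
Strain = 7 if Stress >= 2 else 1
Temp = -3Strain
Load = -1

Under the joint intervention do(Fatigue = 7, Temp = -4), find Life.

The joint intervention fixes Fatigue = 7, Temp = -4, removing each variable's own equation.
Wear = Load^2 + Temp  [with Load=-1, Temp=-4]  = -3
Life = -Wear + 1  [with Wear=-3]  = 4

4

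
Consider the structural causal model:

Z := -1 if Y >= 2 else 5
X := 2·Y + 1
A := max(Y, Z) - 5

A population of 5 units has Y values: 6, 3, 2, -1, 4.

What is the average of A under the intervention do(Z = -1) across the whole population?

The intervention sets Z=-1 in all 5 units regardless of Y. Recomputing A per unit gives 1, -2, -3, -6, -1; average -2.2.

-2.2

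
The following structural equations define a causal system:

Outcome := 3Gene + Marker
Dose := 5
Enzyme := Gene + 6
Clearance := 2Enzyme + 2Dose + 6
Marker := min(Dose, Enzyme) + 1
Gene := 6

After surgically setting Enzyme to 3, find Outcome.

22

The intervention breaks the incoming arrows to Enzyme: Enzyme := Gene + 6 no longer applies, and Enzyme = 3.
Marker = min(Dose, Enzyme) + 1  [with Dose=5, Enzyme=3]  = 4
Outcome = 3Gene + Marker  [with Gene=6, Marker=4]  = 22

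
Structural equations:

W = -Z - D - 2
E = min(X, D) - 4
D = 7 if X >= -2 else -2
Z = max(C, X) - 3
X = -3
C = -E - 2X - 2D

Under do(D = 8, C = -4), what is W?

The joint intervention fixes D = 8, C = -4, removing each variable's own equation.
Z = max(C, X) - 3  [with C=-4, X=-3]  = -6
W = -Z - D - 2  [with Z=-6, D=8]  = -4

-4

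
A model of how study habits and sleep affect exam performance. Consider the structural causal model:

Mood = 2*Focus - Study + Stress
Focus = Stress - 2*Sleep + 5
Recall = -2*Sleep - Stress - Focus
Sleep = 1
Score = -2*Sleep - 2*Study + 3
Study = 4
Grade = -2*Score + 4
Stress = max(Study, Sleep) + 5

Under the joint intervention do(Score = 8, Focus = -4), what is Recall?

Setting Score = 8, Focus = -4 by intervention discards those variables' equations.
Stress = max(Study, Sleep) + 5  [with Study=4, Sleep=1]  = 9
Recall = -2*Sleep - Stress - Focus  [with Sleep=1, Stress=9, Focus=-4]  = -7

-7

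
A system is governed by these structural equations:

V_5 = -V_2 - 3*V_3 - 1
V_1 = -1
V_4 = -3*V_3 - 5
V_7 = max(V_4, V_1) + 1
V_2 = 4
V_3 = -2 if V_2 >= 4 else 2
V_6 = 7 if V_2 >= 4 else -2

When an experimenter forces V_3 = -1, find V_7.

0

The intervention breaks the incoming arrows to V_3: V_3 = -2 if V_2 >= 4 else 2 no longer applies, and V_3 = -1.
V_4 = -3*V_3 - 5  [with V_3=-1]  = -2
V_7 = max(V_4, V_1) + 1  [with V_4=-2, V_1=-1]  = 0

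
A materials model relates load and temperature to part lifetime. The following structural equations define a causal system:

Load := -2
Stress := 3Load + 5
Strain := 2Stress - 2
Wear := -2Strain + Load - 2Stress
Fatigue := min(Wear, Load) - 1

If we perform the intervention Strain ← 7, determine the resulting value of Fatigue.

do(Strain=7) replaces the equation Strain := 2Stress - 2 with the constant Strain = 7.
Stress = 3Load + 5  [with Load=-2]  = -1
Wear = -2Strain + Load - 2Stress  [with Strain=7, Load=-2, Stress=-1]  = -14
Fatigue = min(Wear, Load) - 1  [with Wear=-14, Load=-2]  = -15

-15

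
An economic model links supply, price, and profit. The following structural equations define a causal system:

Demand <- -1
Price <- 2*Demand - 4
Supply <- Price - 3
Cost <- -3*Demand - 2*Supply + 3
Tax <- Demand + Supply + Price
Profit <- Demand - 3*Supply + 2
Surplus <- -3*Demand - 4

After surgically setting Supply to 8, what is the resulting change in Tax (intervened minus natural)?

do(Supply=8) replaces the equation Supply <- Price - 3 with the constant Supply = 8.
Price = 2*Demand - 4  [with Demand=-1]  = -6
Tax = Demand + Supply + Price  [with Demand=-1, Supply=8, Price=-6]  = 1
Without intervention: Price = 2*Demand - 4  [with Demand=-1]  = -6; Supply = Price - 3  [with Price=-6]  = -9; Tax = Demand + Supply + Price  [with Demand=-1, Supply=-9, Price=-6]  = -16.
Change = 1 − (-16) = 17.

17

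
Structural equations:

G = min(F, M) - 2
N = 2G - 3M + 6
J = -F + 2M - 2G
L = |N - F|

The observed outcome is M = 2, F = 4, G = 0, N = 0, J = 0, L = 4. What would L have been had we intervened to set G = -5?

The intervention breaks the incoming arrows to G: G = min(F, M) - 2 no longer applies, and G = -5.
N = 2G - 3M + 6  [with G=-5, M=2]  = -10
L = |N - F|  [with N=-10, F=4]  = 14

14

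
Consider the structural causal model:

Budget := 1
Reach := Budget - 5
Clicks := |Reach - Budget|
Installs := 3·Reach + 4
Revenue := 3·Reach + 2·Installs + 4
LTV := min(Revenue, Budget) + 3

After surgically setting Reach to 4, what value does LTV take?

Under do(Reach=4), the mechanism Reach := Budget - 5 is discarded; Reach is fixed at 4.
Installs = 3·Reach + 4  [with Reach=4]  = 16
Revenue = 3·Reach + 2·Installs + 4  [with Reach=4, Installs=16]  = 48
LTV = min(Revenue, Budget) + 3  [with Revenue=48, Budget=1]  = 4

4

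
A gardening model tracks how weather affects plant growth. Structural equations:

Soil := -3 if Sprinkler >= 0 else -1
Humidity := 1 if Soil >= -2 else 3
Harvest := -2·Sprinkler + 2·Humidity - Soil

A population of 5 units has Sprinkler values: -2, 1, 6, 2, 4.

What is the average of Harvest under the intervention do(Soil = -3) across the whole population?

Under do(Soil=-3), Soil's equation is replaced by Soil=-3 for every unit. Per-unit Harvest: 13, 7, -3, 5, 1. Mean = 4.6.

4.6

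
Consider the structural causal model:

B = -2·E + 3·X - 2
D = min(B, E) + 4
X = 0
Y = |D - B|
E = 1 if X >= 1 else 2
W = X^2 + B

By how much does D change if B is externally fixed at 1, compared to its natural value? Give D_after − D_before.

7

The intervention breaks the incoming arrows to B: B = -2·E + 3·X - 2 no longer applies, and B = 1.
E = 1 if X >= 1 else 2  [with X=0]  = 2
D = min(B, E) + 4  [with B=1, E=2]  = 5
Without intervention: E = 1 if X >= 1 else 2  [with X=0]  = 2; B = -2·E + 3·X - 2  [with E=2, X=0]  = -6; D = min(B, E) + 4  [with B=-6, E=2]  = -2.
Change = 5 − (-2) = 7.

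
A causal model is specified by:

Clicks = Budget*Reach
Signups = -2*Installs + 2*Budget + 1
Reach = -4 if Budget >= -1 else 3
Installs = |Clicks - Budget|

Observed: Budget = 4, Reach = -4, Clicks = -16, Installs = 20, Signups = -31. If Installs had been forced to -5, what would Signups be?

19

Intervening sets Installs = -5 and removes its equation (Installs = |Clicks - Budget|).
Signups = -2*Installs + 2*Budget + 1  [with Installs=-5, Budget=4]  = 19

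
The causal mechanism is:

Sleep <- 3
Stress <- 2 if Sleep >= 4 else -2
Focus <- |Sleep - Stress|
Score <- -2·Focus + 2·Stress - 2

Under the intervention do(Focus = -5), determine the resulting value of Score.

4

The intervention breaks the incoming arrows to Focus: Focus <- |Sleep - Stress| no longer applies, and Focus = -5.
Stress = 2 if Sleep >= 4 else -2  [with Sleep=3]  = -2
Score = -2·Focus + 2·Stress - 2  [with Focus=-5, Stress=-2]  = 4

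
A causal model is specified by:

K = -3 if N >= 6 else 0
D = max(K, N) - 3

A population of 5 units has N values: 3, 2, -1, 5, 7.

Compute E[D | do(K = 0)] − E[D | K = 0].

Under do(K=0), K's equation is replaced by K=0 for every unit. Per-unit D: 0, -1, -3, 2, 4. Mean = 0.4.
E[D|K=0] averages over only the 4 units with K=0 (N = 3, 2, -1, 5): D = 0, -1, -3, 2, mean -0.5.
Difference = 0.4 − (-0.5) = 0.9.

0.9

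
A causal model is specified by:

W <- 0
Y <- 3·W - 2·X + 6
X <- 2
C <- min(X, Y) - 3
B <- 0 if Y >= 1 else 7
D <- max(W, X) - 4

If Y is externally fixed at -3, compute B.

7

The intervention breaks the incoming arrows to Y: Y <- 3·W - 2·X + 6 no longer applies, and Y = -3.
B = 0 if Y >= 1 else 7  [with Y=-3]  = 7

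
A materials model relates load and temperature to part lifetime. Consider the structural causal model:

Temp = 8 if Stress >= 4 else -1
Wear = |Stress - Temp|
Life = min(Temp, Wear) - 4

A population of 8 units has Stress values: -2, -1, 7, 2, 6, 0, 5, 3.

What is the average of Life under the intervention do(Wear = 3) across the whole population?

do(Wear=3) breaks Wear's dependence on Stress. With Wear=3 fixed, Life across the units is -5, -5, -1, -5, -1, -5, -1, -5, mean -3.5.

-3.5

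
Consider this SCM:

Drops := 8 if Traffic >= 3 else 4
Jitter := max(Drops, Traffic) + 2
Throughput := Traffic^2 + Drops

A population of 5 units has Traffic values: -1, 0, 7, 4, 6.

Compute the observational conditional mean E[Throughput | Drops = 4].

4.5

Conditioning on Drops=4 selects the 2 unit(s) with Traffic ∈ {-1, 0}. Their Throughput values: 5, 4. Mean = 4.5.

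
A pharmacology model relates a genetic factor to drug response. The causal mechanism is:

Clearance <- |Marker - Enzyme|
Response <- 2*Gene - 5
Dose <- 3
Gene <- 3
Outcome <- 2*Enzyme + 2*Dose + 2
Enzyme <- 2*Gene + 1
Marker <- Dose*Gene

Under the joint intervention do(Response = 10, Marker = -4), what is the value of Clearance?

11

Setting Response = 10, Marker = -4 by intervention discards those variables' equations.
Enzyme = 2*Gene + 1  [with Gene=3]  = 7
Clearance = |Marker - Enzyme|  [with Marker=-4, Enzyme=7]  = 11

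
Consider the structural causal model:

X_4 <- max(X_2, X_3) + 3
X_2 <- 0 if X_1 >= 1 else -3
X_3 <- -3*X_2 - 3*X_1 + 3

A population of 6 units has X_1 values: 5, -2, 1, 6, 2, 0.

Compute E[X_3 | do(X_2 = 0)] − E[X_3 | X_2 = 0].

do(X_2=0) breaks X_2's dependence on X_1. With X_2=0 fixed, X_3 across the units is -12, 9, 0, -15, -3, 3, mean -3.
E[X_3|X_2=0] averages over only the 4 units with X_2=0 (X_1 = 5, 1, 6, 2): X_3 = -12, 0, -15, -3, mean -7.5.
Difference = -3 − (-7.5) = 4.5.

4.5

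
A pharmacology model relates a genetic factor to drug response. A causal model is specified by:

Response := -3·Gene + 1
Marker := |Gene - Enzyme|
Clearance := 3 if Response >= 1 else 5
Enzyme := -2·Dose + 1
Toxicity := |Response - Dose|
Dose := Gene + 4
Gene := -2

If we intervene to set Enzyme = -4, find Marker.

The intervention breaks the incoming arrows to Enzyme: Enzyme := -2·Dose + 1 no longer applies, and Enzyme = -4.
Marker = |Gene - Enzyme|  [with Gene=-2, Enzyme=-4]  = 2

2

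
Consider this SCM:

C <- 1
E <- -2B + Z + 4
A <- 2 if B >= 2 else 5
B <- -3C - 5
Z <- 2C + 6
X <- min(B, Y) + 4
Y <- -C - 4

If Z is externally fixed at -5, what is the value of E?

15

Intervening sets Z = -5 and removes its equation (Z <- 2C + 6).
B = -3C - 5  [with C=1]  = -8
E = -2B + Z + 4  [with B=-8, Z=-5]  = 15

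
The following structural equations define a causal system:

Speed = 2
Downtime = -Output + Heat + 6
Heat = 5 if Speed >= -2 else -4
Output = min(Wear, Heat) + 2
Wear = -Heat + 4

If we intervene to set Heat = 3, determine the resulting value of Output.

Under do(Heat=3), the mechanism Heat = 5 if Speed >= -2 else -4 is discarded; Heat is fixed at 3.
Wear = -Heat + 4  [with Heat=3]  = 1
Output = min(Wear, Heat) + 2  [with Wear=1, Heat=3]  = 3

3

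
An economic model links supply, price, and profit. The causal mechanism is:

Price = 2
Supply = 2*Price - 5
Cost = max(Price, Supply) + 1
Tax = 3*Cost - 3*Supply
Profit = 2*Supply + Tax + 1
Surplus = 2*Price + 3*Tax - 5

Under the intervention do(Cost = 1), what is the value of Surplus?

17

The intervention breaks the incoming arrows to Cost: Cost = max(Price, Supply) + 1 no longer applies, and Cost = 1.
Supply = 2*Price - 5  [with Price=2]  = -1
Tax = 3*Cost - 3*Supply  [with Cost=1, Supply=-1]  = 6
Surplus = 2*Price + 3*Tax - 5  [with Price=2, Tax=6]  = 17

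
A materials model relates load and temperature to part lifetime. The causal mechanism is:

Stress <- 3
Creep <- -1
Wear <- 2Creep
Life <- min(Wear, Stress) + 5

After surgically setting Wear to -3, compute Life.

The intervention breaks the incoming arrows to Wear: Wear <- 2Creep no longer applies, and Wear = -3.
Life = min(Wear, Stress) + 5  [with Wear=-3, Stress=3]  = 2

2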